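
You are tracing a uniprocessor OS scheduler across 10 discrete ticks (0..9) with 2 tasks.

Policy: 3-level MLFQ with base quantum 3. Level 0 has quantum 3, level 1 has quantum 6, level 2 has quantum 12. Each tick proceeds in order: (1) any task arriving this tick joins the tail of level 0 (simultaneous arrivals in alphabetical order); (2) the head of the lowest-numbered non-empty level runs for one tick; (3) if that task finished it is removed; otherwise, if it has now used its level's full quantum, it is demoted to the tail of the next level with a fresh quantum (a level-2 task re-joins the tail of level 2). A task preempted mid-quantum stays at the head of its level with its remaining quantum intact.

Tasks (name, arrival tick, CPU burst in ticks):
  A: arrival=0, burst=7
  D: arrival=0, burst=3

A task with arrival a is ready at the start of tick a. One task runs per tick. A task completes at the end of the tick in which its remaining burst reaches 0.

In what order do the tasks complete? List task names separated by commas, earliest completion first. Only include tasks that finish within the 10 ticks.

t=0: L0/L1/L2 = AD/-/- → run A
t=1: L0/L1/L2 = AD/-/- → run A
t=2: L0/L1/L2 = AD/-/- → run A
t=3: L0/L1/L2 = D/A/- → run D
t=4: L0/L1/L2 = D/A/- → run D
t=5: L0/L1/L2 = D/A/- → run D
t=6: L0/L1/L2 = -/A/- → run A
t=7: L0/L1/L2 = -/A/- → run A
t=8: L0/L1/L2 = -/A/- → run A
t=9: L0/L1/L2 = -/A/- → run A

completion order = D, A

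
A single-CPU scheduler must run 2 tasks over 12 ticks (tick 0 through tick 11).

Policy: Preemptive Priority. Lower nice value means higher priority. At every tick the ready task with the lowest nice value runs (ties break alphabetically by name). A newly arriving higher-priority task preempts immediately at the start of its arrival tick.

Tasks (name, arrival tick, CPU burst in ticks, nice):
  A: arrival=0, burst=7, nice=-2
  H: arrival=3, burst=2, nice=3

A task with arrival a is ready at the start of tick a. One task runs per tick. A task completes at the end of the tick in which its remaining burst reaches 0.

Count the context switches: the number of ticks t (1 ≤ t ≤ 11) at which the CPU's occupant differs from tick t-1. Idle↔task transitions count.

context switches = 2

t=0: ready={A} → run A
t=1: ready={A} → run A
t=2: ready={A} → run A
t=3: ready={A,H} → run A
t=4: ready={A,H} → run A
t=5: ready={A,H} → run A
t=6: ready={A,H} → run A
t=7: ready={H} → run H
t=8: ready={H} → run H
t=9: (idle)
t=10: (idle)
t=11: (idle)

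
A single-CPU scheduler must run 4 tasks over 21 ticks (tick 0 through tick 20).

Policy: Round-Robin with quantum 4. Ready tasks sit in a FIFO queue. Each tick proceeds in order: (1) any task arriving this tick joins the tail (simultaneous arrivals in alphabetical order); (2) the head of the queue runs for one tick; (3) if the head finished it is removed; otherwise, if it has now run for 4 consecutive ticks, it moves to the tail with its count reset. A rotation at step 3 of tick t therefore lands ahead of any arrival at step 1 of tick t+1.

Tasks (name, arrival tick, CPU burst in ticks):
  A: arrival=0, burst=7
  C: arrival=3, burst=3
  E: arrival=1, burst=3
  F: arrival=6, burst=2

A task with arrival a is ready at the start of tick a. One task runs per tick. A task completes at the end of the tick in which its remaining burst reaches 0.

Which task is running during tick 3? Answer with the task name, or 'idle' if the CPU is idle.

t=0: queue=[A] q_used=0 → run A
t=1: queue=[A,E] q_used=1 → run A
t=2: queue=[A,E] q_used=2 → run A
t=3: queue=[A,E,C] q_used=3 → run A
t=4: queue=[E,C,A] q_used=0 → run E
t=5: queue=[E,C,A] q_used=1 → run E
t=6: queue=[E,C,A,F] q_used=2 → run E
t=7: queue=[C,A,F] q_used=0 → run C
t=8: queue=[C,A,F] q_used=1 → run C
t=9: queue=[C,A,F] q_used=2 → run C
t=10: queue=[A,F] q_used=0 → run A
t=11: queue=[A,F] q_used=1 → run A
t=12: queue=[A,F] q_used=2 → run A
t=13: queue=[F] q_used=0 → run F
t=14: queue=[F] q_used=1 → run F
t=15: (idle)
t=16: (idle)
t=17: (idle)
t=18: (idle)
t=19: (idle)
t=20: (idle)

running at tick 3 = A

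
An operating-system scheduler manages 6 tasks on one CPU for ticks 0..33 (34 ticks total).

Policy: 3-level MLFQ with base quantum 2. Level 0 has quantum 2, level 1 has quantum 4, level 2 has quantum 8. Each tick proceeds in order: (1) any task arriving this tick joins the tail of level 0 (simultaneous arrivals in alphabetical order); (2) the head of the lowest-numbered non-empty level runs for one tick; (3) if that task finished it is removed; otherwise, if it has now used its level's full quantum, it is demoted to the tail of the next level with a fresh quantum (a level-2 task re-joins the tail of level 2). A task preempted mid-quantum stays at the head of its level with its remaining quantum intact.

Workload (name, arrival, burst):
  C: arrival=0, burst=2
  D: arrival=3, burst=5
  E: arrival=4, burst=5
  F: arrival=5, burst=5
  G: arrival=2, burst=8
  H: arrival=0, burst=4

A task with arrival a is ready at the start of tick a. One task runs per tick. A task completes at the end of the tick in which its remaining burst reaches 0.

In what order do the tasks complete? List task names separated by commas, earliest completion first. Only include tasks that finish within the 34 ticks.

t=0: L0/L1/L2 = CH/-/- → run C
t=1: L0/L1/L2 = CH/-/- → run C
t=2: L0/L1/L2 = HG/-/- → run H
t=3: L0/L1/L2 = HGD/-/- → run H
t=4: L0/L1/L2 = GDE/H/- → run G
t=5: L0/L1/L2 = GDEF/H/- → run G
t=6: L0/L1/L2 = DEF/HG/- → run D
t=7: L0/L1/L2 = DEF/HG/- → run D
t=8: L0/L1/L2 = EF/HGD/- → run E
t=9: L0/L1/L2 = EF/HGD/- → run E
t=10: L0/L1/L2 = F/HGDE/- → run F
t=11: L0/L1/L2 = F/HGDE/- → run F
t=12: L0/L1/L2 = -/HGDEF/- → run H
t=13: L0/L1/L2 = -/HGDEF/- → run H
t=14: L0/L1/L2 = -/GDEF/- → run G
t=15: L0/L1/L2 = -/GDEF/- → run G
t=16: L0/L1/L2 = -/GDEF/- → run G
t=17: L0/L1/L2 = -/GDEF/- → run G
t=18: L0/L1/L2 = -/DEF/G → run D
t=19: L0/L1/L2 = -/DEF/G → run D
t=20: L0/L1/L2 = -/DEF/G → run D
t=21: L0/L1/L2 = -/EF/G → run E
t=22: L0/L1/L2 = -/EF/G → run E
t=23: L0/L1/L2 = -/EF/G → run E
t=24: L0/L1/L2 = -/F/G → run F
t=25: L0/L1/L2 = -/F/G → run F
t=26: L0/L1/L2 = -/F/G → run F
t=27: L0/L1/L2 = -/-/G → run G
t=28: L0/L1/L2 = -/-/G → run G
t=29: (idle)
t=30: (idle)
t=31: (idle)
t=32: (idle)
t=33: (idle)

completion order = C, H, D, E, F, G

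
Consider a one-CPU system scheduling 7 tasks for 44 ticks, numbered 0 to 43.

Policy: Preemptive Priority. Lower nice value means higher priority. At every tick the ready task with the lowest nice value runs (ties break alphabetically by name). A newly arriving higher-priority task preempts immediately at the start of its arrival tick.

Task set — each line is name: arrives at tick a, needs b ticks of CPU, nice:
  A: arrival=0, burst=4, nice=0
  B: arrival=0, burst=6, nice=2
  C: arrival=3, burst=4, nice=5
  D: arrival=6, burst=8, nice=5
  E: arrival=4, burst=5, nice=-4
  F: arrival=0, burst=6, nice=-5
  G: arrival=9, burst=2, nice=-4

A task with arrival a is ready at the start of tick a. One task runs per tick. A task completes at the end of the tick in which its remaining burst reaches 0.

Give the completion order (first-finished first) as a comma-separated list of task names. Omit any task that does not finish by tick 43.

t=0: ready={A,B,F} → run F
t=1: ready={A,B,F} → run F
t=2: ready={A,B,F} → run F
t=3: ready={A,B,C,F} → run F
t=4: ready={A,B,C,E,F} → run F
t=5: ready={A,B,C,E,F} → run F
t=6: ready={A,B,C,D,E} → run E
t=7: ready={A,B,C,D,E} → run E
t=8: ready={A,B,C,D,E} → run E
t=9: ready={A,B,C,D,E,G} → run E
t=10: ready={A,B,C,D,E,G} → run E
t=11: ready={A,B,C,D,G} → run G
t=12: ready={A,B,C,D,G} → run G
t=13: ready={A,B,C,D} → run A
t=14: ready={A,B,C,D} → run A
t=15: ready={A,B,C,D} → run A
t=16: ready={A,B,C,D} → run A
t=17: ready={B,C,D} → run B
t=18: ready={B,C,D} → run B
t=19: ready={B,C,D} → run B
t=20: ready={B,C,D} → run B
t=21: ready={B,C,D} → run B
t=22: ready={B,C,D} → run B
t=23: ready={C,D} → run C
t=24: ready={C,D} → run C
t=25: ready={C,D} → run C
t=26: ready={C,D} → run C
t=27: ready={D} → run D
t=28: ready={D} → run D
t=29: ready={D} → run D
t=30: ready={D} → run D
t=31: ready={D} → run D
t=32: ready={D} → run D
t=33: ready={D} → run D
t=34: ready={D} → run D
t=35: (idle)
t=36: (idle)
t=37: (idle)
t=38: (idle)
t=39: (idle)
t=40: (idle)
t=41: (idle)
t=42: (idle)
t=43: (idle)

completion order = F, E, G, A, B, C, D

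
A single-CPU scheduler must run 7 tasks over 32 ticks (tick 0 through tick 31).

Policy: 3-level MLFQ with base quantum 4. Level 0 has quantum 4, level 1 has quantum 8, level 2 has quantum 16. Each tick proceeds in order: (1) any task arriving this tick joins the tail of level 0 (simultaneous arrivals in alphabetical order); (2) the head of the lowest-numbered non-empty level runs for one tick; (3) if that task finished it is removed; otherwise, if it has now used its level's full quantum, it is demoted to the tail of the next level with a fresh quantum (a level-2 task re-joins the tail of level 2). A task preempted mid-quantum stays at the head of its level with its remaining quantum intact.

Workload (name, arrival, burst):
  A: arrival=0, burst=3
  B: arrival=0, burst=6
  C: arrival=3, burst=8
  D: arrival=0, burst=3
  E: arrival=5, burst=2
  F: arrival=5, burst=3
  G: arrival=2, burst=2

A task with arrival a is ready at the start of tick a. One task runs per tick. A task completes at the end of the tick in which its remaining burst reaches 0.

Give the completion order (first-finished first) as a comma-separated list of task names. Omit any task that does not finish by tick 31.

t=0: L0/L1/L2 = ABD/-/- → run A
t=1: L0/L1/L2 = ABD/-/- → run A
t=2: L0/L1/L2 = ABDG/-/- → run A
t=3: L0/L1/L2 = BDGC/-/- → run B
t=4: L0/L1/L2 = BDGC/-/- → run B
t=5: L0/L1/L2 = BDGCEF/-/- → run B
t=6: L0/L1/L2 = BDGCEF/-/- → run B
t=7: L0/L1/L2 = DGCEF/B/- → run D
t=8: L0/L1/L2 = DGCEF/B/- → run D
t=9: L0/L1/L2 = DGCEF/B/- → run D
t=10: L0/L1/L2 = GCEF/B/- → run G
t=11: L0/L1/L2 = GCEF/B/- → run G
t=12: L0/L1/L2 = CEF/B/- → run C
t=13: L0/L1/L2 = CEF/B/- → run C
t=14: L0/L1/L2 = CEF/B/- → run C
t=15: L0/L1/L2 = CEF/B/- → run C
t=16: L0/L1/L2 = EF/BC/- → run E
t=17: L0/L1/L2 = EF/BC/- → run E
t=18: L0/L1/L2 = F/BC/- → run F
t=19: L0/L1/L2 = F/BC/- → run F
t=20: L0/L1/L2 = F/BC/- → run F
t=21: L0/L1/L2 = -/BC/- → run B
t=22: L0/L1/L2 = -/BC/- → run B
t=23: L0/L1/L2 = -/C/- → run C
t=24: L0/L1/L2 = -/C/- → run C
t=25: L0/L1/L2 = -/C/- → run C
t=26: L0/L1/L2 = -/C/- → run C
t=27: (idle)
t=28: (idle)
t=29: (idle)
t=30: (idle)
t=31: (idle)

completion order = A, D, G, E, F, B, C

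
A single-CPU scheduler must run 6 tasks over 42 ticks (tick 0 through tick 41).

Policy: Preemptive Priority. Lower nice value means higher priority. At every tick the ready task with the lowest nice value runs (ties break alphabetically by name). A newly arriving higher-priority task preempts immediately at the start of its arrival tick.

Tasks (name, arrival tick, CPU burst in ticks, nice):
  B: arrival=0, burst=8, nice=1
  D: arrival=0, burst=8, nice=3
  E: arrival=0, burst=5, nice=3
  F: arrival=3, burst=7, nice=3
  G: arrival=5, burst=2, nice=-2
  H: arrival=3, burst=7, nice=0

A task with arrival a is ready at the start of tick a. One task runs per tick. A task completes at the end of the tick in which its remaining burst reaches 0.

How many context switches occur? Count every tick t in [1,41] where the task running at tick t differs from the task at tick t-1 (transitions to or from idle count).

t=0: ready={B,D,E} → run B
t=1: ready={B,D,E} → run B
t=2: ready={B,D,E} → run B
t=3: ready={B,D,E,F,H} → run H
t=4: ready={B,D,E,F,H} → run H
t=5: ready={B,D,E,F,G,H} → run G
t=6: ready={B,D,E,F,G,H} → run G
t=7: ready={B,D,E,F,H} → run H
t=8: ready={B,D,E,F,H} → run H
t=9: ready={B,D,E,F,H} → run H
t=10: ready={B,D,E,F,H} → run H
t=11: ready={B,D,E,F,H} → run H
t=12: ready={B,D,E,F} → run B
t=13: ready={B,D,E,F} → run B
t=14: ready={B,D,E,F} → run B
t=15: ready={B,D,E,F} → run B
t=16: ready={B,D,E,F} → run B
t=17: ready={D,E,F} → run D
t=18: ready={D,E,F} → run D
t=19: ready={D,E,F} → run D
t=20: ready={D,E,F} → run D
t=21: ready={D,E,F} → run D
t=22: ready={D,E,F} → run D
t=23: ready={D,E,F} → run D
t=24: ready={D,E,F} → run D
t=25: ready={E,F} → run E
t=26: ready={E,F} → run E
t=27: ready={E,F} → run E
t=28: ready={E,F} → run E
t=29: ready={E,F} → run E
t=30: ready={F} → run F
t=31: ready={F} → run F
t=32: ready={F} → run F
t=33: ready={F} → run F
t=34: ready={F} → run F
t=35: ready={F} → run F
t=36: ready={F} → run F
t=37: (idle)
t=38: (idle)
t=39: (idle)
t=40: (idle)
t=41: (idle)

context switches = 8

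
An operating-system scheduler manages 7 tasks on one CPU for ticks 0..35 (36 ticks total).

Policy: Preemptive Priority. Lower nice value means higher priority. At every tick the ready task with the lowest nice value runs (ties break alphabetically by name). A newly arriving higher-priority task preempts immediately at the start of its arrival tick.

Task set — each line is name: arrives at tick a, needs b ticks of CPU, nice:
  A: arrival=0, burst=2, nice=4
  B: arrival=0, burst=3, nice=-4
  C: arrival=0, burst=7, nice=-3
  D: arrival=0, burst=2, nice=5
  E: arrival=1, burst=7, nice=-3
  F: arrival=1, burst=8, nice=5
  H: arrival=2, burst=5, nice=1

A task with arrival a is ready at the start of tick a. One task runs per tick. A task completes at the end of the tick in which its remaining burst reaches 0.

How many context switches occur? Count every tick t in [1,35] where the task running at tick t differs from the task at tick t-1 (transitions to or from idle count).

t=0: ready={A,B,C,D} → run B
t=1: ready={A,B,C,D,E,F} → run B
t=2: ready={A,B,C,D,E,F,H} → run B
t=3: ready={A,C,D,E,F,H} → run C
t=4: ready={A,C,D,E,F,H} → run C
t=5: ready={A,C,D,E,F,H} → run C
t=6: ready={A,C,D,E,F,H} → run C
t=7: ready={A,C,D,E,F,H} → run C
t=8: ready={A,C,D,E,F,H} → run C
t=9: ready={A,C,D,E,F,H} → run C
t=10: ready={A,D,E,F,H} → run E
t=11: ready={A,D,E,F,H} → run E
t=12: ready={A,D,E,F,H} → run E
t=13: ready={A,D,E,F,H} → run E
t=14: ready={A,D,E,F,H} → run E
t=15: ready={A,D,E,F,H} → run E
t=16: ready={A,D,E,F,H} → run E
t=17: ready={A,D,F,H} → run H
t=18: ready={A,D,F,H} → run H
t=19: ready={A,D,F,H} → run H
t=20: ready={A,D,F,H} → run H
t=21: ready={A,D,F,H} → run H
t=22: ready={A,D,F} → run A
t=23: ready={A,D,F} → run A
t=24: ready={D,F} → run D
t=25: ready={D,F} → run D
t=26: ready={F} → run F
t=27: ready={F} → run F
t=28: ready={F} → run F
t=29: ready={F} → run F
t=30: ready={F} → run F
t=31: ready={F} → run F
t=32: ready={F} → run F
t=33: ready={F} → run F
t=34: (idle)
t=35: (idle)

context switches = 7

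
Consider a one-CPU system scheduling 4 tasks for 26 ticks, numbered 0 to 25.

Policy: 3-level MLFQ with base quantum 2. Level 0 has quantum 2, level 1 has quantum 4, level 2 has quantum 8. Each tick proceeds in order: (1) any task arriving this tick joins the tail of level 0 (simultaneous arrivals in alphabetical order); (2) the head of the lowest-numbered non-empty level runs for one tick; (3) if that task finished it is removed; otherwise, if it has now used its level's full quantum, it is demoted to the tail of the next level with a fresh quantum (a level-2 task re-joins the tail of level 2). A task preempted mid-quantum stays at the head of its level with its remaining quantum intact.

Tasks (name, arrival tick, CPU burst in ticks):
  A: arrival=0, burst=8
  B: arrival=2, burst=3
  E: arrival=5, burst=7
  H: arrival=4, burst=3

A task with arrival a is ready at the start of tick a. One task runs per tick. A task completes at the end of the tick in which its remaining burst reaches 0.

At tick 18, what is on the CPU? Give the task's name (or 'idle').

running at tick 18 = A

t=0: L0/L1/L2 = A/-/- → run A
t=1: L0/L1/L2 = A/-/- → run A
t=2: L0/L1/L2 = B/A/- → run B
t=3: L0/L1/L2 = B/A/- → run B
t=4: L0/L1/L2 = H/AB/- → run H
t=5: L0/L1/L2 = HE/AB/- → run H
t=6: L0/L1/L2 = E/ABH/- → run E
t=7: L0/L1/L2 = E/ABH/- → run E
t=8: L0/L1/L2 = -/ABHE/- → run A
t=9: L0/L1/L2 = -/ABHE/- → run A
t=10: L0/L1/L2 = -/ABHE/- → run A
t=11: L0/L1/L2 = -/ABHE/- → run A
t=12: L0/L1/L2 = -/BHE/A → run B
t=13: L0/L1/L2 = -/HE/A → run H
t=14: L0/L1/L2 = -/E/A → run E
t=15: L0/L1/L2 = -/E/A → run E
t=16: L0/L1/L2 = -/E/A → run E
t=17: L0/L1/L2 = -/E/A → run E
t=18: L0/L1/L2 = -/-/AE → run A
t=19: L0/L1/L2 = -/-/AE → run A
t=20: L0/L1/L2 = -/-/E → run E
t=21: (idle)
t=22: (idle)
t=23: (idle)
t=24: (idle)
t=25: (idle)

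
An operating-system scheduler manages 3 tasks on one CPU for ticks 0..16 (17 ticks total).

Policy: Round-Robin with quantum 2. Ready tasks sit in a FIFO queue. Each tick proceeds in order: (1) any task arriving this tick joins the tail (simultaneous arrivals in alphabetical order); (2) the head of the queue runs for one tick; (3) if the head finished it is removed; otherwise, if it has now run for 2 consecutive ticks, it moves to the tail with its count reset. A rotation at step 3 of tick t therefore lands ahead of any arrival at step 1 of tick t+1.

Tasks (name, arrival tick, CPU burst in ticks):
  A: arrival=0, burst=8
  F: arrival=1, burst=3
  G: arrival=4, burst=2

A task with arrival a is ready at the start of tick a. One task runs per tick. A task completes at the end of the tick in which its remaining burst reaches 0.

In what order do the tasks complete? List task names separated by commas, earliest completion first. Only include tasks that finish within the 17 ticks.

completion order = F, G, A

t=0: queue=[A] q_used=0 → run A
t=1: queue=[A,F] q_used=1 → run A
t=2: queue=[F,A] q_used=0 → run F
t=3: queue=[F,A] q_used=1 → run F
t=4: queue=[A,F,G] q_used=0 → run A
t=5: queue=[A,F,G] q_used=1 → run A
t=6: queue=[F,G,A] q_used=0 → run F
t=7: queue=[G,A] q_used=0 → run G
t=8: queue=[G,A] q_used=1 → run G
t=9: queue=[A] q_used=0 → run A
t=10: queue=[A] q_used=1 → run A
t=11: queue=[A] q_used=0 → run A
t=12: queue=[A] q_used=1 → run A
t=13: (idle)
t=14: (idle)
t=15: (idle)
t=16: (idle)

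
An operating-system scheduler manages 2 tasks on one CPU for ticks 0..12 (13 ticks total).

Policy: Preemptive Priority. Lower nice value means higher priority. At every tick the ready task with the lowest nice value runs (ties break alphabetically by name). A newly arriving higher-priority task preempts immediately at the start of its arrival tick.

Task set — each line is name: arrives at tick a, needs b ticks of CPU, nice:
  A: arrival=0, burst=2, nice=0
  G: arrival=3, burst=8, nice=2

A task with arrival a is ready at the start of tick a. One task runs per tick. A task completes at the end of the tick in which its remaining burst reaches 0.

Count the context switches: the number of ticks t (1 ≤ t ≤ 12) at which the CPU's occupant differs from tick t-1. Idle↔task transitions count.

context switches = 3

t=0: ready={A} → run A
t=1: ready={A} → run A
t=2: (idle)
t=3: ready={G} → run G
t=4: ready={G} → run G
t=5: ready={G} → run G
t=6: ready={G} → run G
t=7: ready={G} → run G
t=8: ready={G} → run G
t=9: ready={G} → run G
t=10: ready={G} → run G
t=11: (idle)
t=12: (idle)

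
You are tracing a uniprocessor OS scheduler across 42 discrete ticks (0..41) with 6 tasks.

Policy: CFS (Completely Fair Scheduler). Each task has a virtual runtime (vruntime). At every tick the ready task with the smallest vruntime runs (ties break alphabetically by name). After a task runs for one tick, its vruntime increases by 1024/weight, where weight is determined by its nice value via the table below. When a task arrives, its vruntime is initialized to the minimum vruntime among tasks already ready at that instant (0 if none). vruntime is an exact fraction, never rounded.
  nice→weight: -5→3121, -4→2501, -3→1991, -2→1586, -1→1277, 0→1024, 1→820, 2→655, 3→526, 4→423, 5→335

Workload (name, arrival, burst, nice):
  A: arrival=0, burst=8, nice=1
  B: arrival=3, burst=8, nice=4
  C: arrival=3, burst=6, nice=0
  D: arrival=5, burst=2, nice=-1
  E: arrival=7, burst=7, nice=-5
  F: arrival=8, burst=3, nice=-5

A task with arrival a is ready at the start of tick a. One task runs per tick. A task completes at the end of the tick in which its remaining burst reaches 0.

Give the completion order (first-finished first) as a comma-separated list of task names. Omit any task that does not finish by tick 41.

completion order = D, F, E, A, C, B

t=0: vr[A=0] → run A
t=1: vr[A=256/205] → run A
t=2: vr[A=512/205] → run A
t=3: vr[A=768/205 B=768/205 C=768/205] → run A
t=4: vr[A=1024/205 B=768/205 C=768/205] → run B
t=5: vr[A=1024/205 B=534784/86715 C=768/205 D=768/205] → run C
t=6: vr[A=1024/205 B=534784/86715 C=973/205 D=768/205] → run D
t=7: vr[A=1024/205 B=534784/86715 C=973/205 D=1190656/261785 E=1190656/261785] → run D
t=8: vr[A=1024/205 B=534784/86715 C=973/205 E=1190656/261785 F=1190656/261785] → run E
t=9: vr[A=1024/205 B=534784/86715 C=973/205 E=3984105216/817030985 F=1190656/261785] → run F
t=10: vr[A=1024/205 B=534784/86715 C=973/205 E=3984105216/817030985 F=3984105216/817030985] → run C
t=11: vr[A=1024/205 B=534784/86715 C=1178/205 E=3984105216/817030985 F=3984105216/817030985] → run E
t=12: vr[A=1024/205 B=534784/86715 C=1178/205 E=4252173056/817030985 F=3984105216/817030985] → run F
t=13: vr[A=1024/205 B=534784/86715 C=1178/205 E=4252173056/817030985 F=4252173056/817030985] → run A
t=14: vr[A=256/41 B=534784/86715 C=1178/205 E=4252173056/817030985 F=4252173056/817030985] → run E
t=15: vr[A=256/41 B=534784/86715 C=1178/205 E=4520240896/817030985 F=4252173056/817030985] → run F
t=16: vr[A=256/41 B=534784/86715 C=1178/205 E=4520240896/817030985] → run E
t=17: vr[A=256/41 B=534784/86715 C=1178/205 E=4788308736/817030985] → run C
t=18: vr[A=256/41 B=534784/86715 C=1383/205 E=4788308736/817030985] → run E
t=19: vr[A=256/41 B=534784/86715 C=1383/205 E=5056376576/817030985] → run B
t=20: vr[A=256/41 B=744704/86715 C=1383/205 E=5056376576/817030985] → run E
t=21: vr[A=256/41 B=744704/86715 C=1383/205 E=5324444416/817030985] → run A
t=22: vr[A=1536/205 B=744704/86715 C=1383/205 E=5324444416/817030985] → run E
t=23: vr[A=1536/205 B=744704/86715 C=1383/205] → run C
t=24: vr[A=1536/205 B=744704/86715 C=1588/205] → run A
t=25: vr[A=1792/205 B=744704/86715 C=1588/205] → run C
t=26: vr[A=1792/205 B=744704/86715 C=1793/205] → run B
t=27: vr[A=1792/205 B=318208/28905 C=1793/205] → run A
t=28: vr[B=318208/28905 C=1793/205] → run C
t=29: vr[B=318208/28905] → run B
t=30: vr[B=1164544/86715] → run B
t=31: vr[B=1374464/86715] → run B
t=32: vr[B=528128/28905] → run B
t=33: vr[B=1794304/86715] → run B
t=34: (idle)
t=35: (idle)
t=36: (idle)
t=37: (idle)
t=38: (idle)
t=39: (idle)
t=40: (idle)
t=41: (idle)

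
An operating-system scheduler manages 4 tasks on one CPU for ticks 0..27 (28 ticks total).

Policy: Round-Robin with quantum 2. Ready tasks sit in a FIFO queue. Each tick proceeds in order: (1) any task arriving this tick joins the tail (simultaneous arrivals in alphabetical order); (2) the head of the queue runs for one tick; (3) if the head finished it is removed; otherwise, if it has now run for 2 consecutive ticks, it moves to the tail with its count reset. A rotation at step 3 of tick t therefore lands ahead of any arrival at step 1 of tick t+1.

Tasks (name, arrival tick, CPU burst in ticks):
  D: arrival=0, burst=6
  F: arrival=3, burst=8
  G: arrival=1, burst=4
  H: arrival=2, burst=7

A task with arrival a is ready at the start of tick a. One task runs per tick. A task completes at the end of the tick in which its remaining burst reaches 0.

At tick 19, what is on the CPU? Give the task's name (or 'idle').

t=0: queue=[D] q_used=0 → run D
t=1: queue=[D,G] q_used=1 → run D
t=2: queue=[G,D,H] q_used=0 → run G
t=3: queue=[G,D,H,F] q_used=1 → run G
t=4: queue=[D,H,F,G] q_used=0 → run D
t=5: queue=[D,H,F,G] q_used=1 → run D
t=6: queue=[H,F,G,D] q_used=0 → run H
t=7: queue=[H,F,G,D] q_used=1 → run H
t=8: queue=[F,G,D,H] q_used=0 → run F
t=9: queue=[F,G,D,H] q_used=1 → run F
t=10: queue=[G,D,H,F] q_used=0 → run G
t=11: queue=[G,D,H,F] q_used=1 → run G
t=12: queue=[D,H,F] q_used=0 → run D
t=13: queue=[D,H,F] q_used=1 → run D
t=14: queue=[H,F] q_used=0 → run H
t=15: queue=[H,F] q_used=1 → run H
t=16: queue=[F,H] q_used=0 → run F
t=17: queue=[F,H] q_used=1 → run F
t=18: queue=[H,F] q_used=0 → run H
t=19: queue=[H,F] q_used=1 → run H
t=20: queue=[F,H] q_used=0 → run F
t=21: queue=[F,H] q_used=1 → run F
t=22: queue=[H,F] q_used=0 → run H
t=23: queue=[F] q_used=0 → run F
t=24: queue=[F] q_used=1 → run F
t=25: (idle)
t=26: (idle)
t=27: (idle)

running at tick 19 = H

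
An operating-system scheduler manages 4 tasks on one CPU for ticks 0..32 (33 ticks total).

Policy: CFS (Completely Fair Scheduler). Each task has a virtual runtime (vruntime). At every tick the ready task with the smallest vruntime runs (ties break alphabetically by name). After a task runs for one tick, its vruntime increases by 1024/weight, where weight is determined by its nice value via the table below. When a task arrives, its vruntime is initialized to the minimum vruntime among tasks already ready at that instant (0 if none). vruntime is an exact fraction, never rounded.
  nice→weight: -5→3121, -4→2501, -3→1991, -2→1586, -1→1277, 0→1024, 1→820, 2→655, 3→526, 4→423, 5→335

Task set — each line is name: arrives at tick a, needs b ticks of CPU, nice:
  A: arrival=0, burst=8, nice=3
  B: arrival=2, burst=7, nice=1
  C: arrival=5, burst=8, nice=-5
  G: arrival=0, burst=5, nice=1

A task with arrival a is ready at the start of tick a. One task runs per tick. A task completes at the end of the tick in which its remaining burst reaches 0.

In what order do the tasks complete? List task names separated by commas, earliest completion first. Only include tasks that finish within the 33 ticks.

completion order = C, G, B, A

t=0: vr[A=0 G=0] → run A
t=1: vr[A=512/263 G=0] → run G
t=2: vr[A=512/263 B=256/205 G=256/205] → run B
t=3: vr[A=512/263 B=512/205 G=256/205] → run G
t=4: vr[A=512/263 B=512/205 G=512/205] → run A
t=5: vr[A=1024/263 B=512/205 C=512/205 G=512/205] → run B
t=6: vr[A=1024/263 B=768/205 C=512/205 G=512/205] → run C
t=7: vr[A=1024/263 B=768/205 C=1807872/639805 G=512/205] → run G
t=8: vr[A=1024/263 B=768/205 C=1807872/639805 G=768/205] → run C
t=9: vr[A=1024/263 B=768/205 C=2017792/639805 G=768/205] → run C
t=10: vr[A=1024/263 B=768/205 C=2227712/639805 G=768/205] → run C
t=11: vr[A=1024/263 B=768/205 C=2437632/639805 G=768/205] → run B
t=12: vr[A=1024/263 B=1024/205 C=2437632/639805 G=768/205] → run G
t=13: vr[A=1024/263 B=1024/205 C=2437632/639805 G=1024/205] → run C
t=14: vr[A=1024/263 B=1024/205 C=2647552/639805 G=1024/205] → run A
t=15: vr[A=1536/263 B=1024/205 C=2647552/639805 G=1024/205] → run C
t=16: vr[A=1536/263 B=1024/205 C=2857472/639805 G=1024/205] → run C
t=17: vr[A=1536/263 B=1024/205 C=3067392/639805 G=1024/205] → run C
t=18: vr[A=1536/263 B=1024/205 G=1024/205] → run B
t=19: vr[A=1536/263 B=256/41 G=1024/205] → run G
t=20: vr[A=1536/263 B=256/41] → run A
t=21: vr[A=2048/263 B=256/41] → run B
t=22: vr[A=2048/263 B=1536/205] → run B
t=23: vr[A=2048/263 B=1792/205] → run A
t=24: vr[A=2560/263 B=1792/205] → run B
t=25: vr[A=2560/263] → run A
t=26: vr[A=3072/263] → run A
t=27: vr[A=3584/263] → run A
t=28: (idle)
t=29: (idle)
t=30: (idle)
t=31: (idle)
t=32: (idle)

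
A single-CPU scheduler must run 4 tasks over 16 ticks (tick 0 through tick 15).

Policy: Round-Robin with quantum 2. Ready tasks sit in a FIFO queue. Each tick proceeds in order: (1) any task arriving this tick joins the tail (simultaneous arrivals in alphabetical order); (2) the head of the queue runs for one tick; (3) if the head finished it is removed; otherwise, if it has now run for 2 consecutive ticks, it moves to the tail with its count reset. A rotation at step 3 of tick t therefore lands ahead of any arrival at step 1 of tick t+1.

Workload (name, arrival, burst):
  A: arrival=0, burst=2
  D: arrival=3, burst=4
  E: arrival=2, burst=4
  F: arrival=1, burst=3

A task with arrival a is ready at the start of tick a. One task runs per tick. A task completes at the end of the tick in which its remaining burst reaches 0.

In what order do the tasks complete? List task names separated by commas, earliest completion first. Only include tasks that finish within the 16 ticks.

t=0: queue=[A] q_used=0 → run A
t=1: queue=[A,F] q_used=1 → run A
t=2: queue=[F,E] q_used=0 → run F
t=3: queue=[F,E,D] q_used=1 → run F
t=4: queue=[E,D,F] q_used=0 → run E
t=5: queue=[E,D,F] q_used=1 → run E
t=6: queue=[D,F,E] q_used=0 → run D
t=7: queue=[D,F,E] q_used=1 → run D
t=8: queue=[F,E,D] q_used=0 → run F
t=9: queue=[E,D] q_used=0 → run E
t=10: queue=[E,D] q_used=1 → run E
t=11: queue=[D] q_used=0 → run D
t=12: queue=[D] q_used=1 → run D
t=13: (idle)
t=14: (idle)
t=15: (idle)

completion order = A, F, E, D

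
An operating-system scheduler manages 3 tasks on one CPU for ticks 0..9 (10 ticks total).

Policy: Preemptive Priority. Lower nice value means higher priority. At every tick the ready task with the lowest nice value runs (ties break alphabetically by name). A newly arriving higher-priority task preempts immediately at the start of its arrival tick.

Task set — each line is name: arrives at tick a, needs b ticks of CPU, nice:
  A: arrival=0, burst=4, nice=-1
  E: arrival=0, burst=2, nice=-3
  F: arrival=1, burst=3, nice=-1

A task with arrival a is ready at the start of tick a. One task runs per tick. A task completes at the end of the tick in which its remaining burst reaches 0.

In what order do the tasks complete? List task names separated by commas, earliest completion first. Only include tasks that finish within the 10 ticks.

completion order = E, A, F

t=0: ready={A,E} → run E
t=1: ready={A,E,F} → run E
t=2: ready={A,F} → run A
t=3: ready={A,F} → run A
t=4: ready={A,F} → run A
t=5: ready={A,F} → run A
t=6: ready={F} → run F
t=7: ready={F} → run F
t=8: ready={F} → run F
t=9: (idle)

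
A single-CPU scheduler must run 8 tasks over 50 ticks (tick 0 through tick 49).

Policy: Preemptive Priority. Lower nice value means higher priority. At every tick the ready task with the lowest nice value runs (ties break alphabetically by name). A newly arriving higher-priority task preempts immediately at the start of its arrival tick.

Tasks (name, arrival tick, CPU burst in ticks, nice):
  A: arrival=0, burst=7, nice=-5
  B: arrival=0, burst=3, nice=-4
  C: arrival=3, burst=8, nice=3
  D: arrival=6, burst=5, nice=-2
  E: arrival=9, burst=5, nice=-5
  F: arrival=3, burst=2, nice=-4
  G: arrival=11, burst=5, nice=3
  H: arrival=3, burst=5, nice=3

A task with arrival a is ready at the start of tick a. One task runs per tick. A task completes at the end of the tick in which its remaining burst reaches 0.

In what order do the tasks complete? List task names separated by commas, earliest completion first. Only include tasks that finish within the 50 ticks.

t=0: ready={A,B} → run A
t=1: ready={A,B} → run A
t=2: ready={A,B} → run A
t=3: ready={A,B,C,F,H} → run A
t=4: ready={A,B,C,F,H} → run A
t=5: ready={A,B,C,F,H} → run A
t=6: ready={A,B,C,D,F,H} → run A
t=7: ready={B,C,D,F,H} → run B
t=8: ready={B,C,D,F,H} → run B
t=9: ready={B,C,D,E,F,H} → run E
t=10: ready={B,C,D,E,F,H} → run E
t=11: ready={B,C,D,E,F,G,H} → run E
t=12: ready={B,C,D,E,F,G,H} → run E
t=13: ready={B,C,D,E,F,G,H} → run E
t=14: ready={B,C,D,F,G,H} → run B
t=15: ready={C,D,F,G,H} → run F
t=16: ready={C,D,F,G,H} → run F
t=17: ready={C,D,G,H} → run D
t=18: ready={C,D,G,H} → run D
t=19: ready={C,D,G,H} → run D
t=20: ready={C,D,G,H} → run D
t=21: ready={C,D,G,H} → run D
t=22: ready={C,G,H} → run C
t=23: ready={C,G,H} → run C
t=24: ready={C,G,H} → run C
t=25: ready={C,G,H} → run C
t=26: ready={C,G,H} → run C
t=27: ready={C,G,H} → run C
t=28: ready={C,G,H} → run C
t=29: ready={C,G,H} → run C
t=30: ready={G,H} → run G
t=31: ready={G,H} → run G
t=32: ready={G,H} → run G
t=33: ready={G,H} → run G
t=34: ready={G,H} → run G
t=35: ready={H} → run H
t=36: ready={H} → run H
t=37: ready={H} → run H
t=38: ready={H} → run H
t=39: ready={H} → run H
t=40: (idle)
t=41: (idle)
t=42: (idle)
t=43: (idle)
t=44: (idle)
t=45: (idle)
t=46: (idle)
t=47: (idle)
t=48: (idle)
t=49: (idle)

completion order = A, E, B, F, D, C, G, H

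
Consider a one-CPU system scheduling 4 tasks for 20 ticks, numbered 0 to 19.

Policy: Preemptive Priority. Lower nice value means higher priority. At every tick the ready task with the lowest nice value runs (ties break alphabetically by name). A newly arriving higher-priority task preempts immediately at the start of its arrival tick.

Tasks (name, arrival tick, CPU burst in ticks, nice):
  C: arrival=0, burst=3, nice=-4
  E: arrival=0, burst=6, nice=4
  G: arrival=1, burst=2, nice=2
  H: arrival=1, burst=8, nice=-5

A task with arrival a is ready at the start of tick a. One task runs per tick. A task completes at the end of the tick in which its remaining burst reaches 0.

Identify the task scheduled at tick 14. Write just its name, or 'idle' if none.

running at tick 14 = E

t=0: ready={C,E} → run C
t=1: ready={C,E,G,H} → run H
t=2: ready={C,E,G,H} → run H
t=3: ready={C,E,G,H} → run H
t=4: ready={C,E,G,H} → run H
t=5: ready={C,E,G,H} → run H
t=6: ready={C,E,G,H} → run H
t=7: ready={C,E,G,H} → run H
t=8: ready={C,E,G,H} → run H
t=9: ready={C,E,G} → run C
t=10: ready={C,E,G} → run C
t=11: ready={E,G} → run G
t=12: ready={E,G} → run G
t=13: ready={E} → run E
t=14: ready={E} → run E
t=15: ready={E} → run E
t=16: ready={E} → run E
t=17: ready={E} → run E
t=18: ready={E} → run E
t=19: (idle)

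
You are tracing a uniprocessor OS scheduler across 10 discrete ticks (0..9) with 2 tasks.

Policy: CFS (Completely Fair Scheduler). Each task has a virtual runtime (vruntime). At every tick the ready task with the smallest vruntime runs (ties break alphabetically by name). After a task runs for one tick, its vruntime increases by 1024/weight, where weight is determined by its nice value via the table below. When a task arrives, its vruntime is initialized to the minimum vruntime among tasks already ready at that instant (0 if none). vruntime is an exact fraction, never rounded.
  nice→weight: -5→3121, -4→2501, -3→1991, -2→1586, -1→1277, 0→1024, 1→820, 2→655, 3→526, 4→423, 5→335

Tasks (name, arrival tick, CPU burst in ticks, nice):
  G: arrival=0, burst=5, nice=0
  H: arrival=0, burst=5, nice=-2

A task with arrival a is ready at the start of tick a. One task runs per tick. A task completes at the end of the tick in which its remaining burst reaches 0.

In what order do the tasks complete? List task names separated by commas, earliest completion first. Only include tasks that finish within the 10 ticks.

completion order = H, G

t=0: vr[G=0 H=0] → run G
t=1: vr[G=1 H=0] → run H
t=2: vr[G=1 H=512/793] → run H
t=3: vr[G=1 H=1024/793] → run G
t=4: vr[G=2 H=1024/793] → run H
t=5: vr[G=2 H=1536/793] → run H
t=6: vr[G=2 H=2048/793] → run G
t=7: vr[G=3 H=2048/793] → run H
t=8: vr[G=3] → run G
t=9: vr[G=4] → run G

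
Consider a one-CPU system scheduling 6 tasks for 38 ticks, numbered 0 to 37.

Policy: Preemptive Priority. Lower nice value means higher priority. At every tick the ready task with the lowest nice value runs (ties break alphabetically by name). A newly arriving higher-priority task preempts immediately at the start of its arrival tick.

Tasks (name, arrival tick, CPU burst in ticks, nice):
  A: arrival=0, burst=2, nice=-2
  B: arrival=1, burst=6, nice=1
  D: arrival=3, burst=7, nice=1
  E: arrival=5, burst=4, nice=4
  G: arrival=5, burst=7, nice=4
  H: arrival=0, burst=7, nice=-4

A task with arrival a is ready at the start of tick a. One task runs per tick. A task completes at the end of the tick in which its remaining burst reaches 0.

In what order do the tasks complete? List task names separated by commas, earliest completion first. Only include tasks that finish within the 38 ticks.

t=0: ready={A,H} → run H
t=1: ready={A,B,H} → run H
t=2: ready={A,B,H} → run H
t=3: ready={A,B,D,H} → run H
t=4: ready={A,B,D,H} → run H
t=5: ready={A,B,D,E,G,H} → run H
t=6: ready={A,B,D,E,G,H} → run H
t=7: ready={A,B,D,E,G} → run A
t=8: ready={A,B,D,E,G} → run A
t=9: ready={B,D,E,G} → run B
t=10: ready={B,D,E,G} → run B
t=11: ready={B,D,E,G} → run B
t=12: ready={B,D,E,G} → run B
t=13: ready={B,D,E,G} → run B
t=14: ready={B,D,E,G} → run B
t=15: ready={D,E,G} → run D
t=16: ready={D,E,G} → run D
t=17: ready={D,E,G} → run D
t=18: ready={D,E,G} → run D
t=19: ready={D,E,G} → run D
t=20: ready={D,E,G} → run D
t=21: ready={D,E,G} → run D
t=22: ready={E,G} → run E
t=23: ready={E,G} → run E
t=24: ready={E,G} → run E
t=25: ready={E,G} → run E
t=26: ready={G} → run G
t=27: ready={G} → run G
t=28: ready={G} → run G
t=29: ready={G} → run G
t=30: ready={G} → run G
t=31: ready={G} → run G
t=32: ready={G} → run G
t=33: (idle)
t=34: (idle)
t=35: (idle)
t=36: (idle)
t=37: (idle)

completion order = H, A, B, D, E, G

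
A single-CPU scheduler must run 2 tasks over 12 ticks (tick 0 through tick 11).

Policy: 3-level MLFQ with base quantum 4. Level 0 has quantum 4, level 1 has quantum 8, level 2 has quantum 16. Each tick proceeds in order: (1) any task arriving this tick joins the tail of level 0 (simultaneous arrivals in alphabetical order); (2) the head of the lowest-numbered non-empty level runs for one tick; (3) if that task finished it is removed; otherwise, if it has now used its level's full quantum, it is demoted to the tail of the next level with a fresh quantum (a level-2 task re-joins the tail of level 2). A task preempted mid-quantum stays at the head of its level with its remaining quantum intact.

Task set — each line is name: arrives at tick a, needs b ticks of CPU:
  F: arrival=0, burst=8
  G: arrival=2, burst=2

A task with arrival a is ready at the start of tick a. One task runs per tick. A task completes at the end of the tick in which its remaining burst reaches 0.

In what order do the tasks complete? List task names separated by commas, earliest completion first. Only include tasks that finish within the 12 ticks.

t=0: L0/L1/L2 = F/-/- → run F
t=1: L0/L1/L2 = F/-/- → run F
t=2: L0/L1/L2 = FG/-/- → run F
t=3: L0/L1/L2 = FG/-/- → run F
t=4: L0/L1/L2 = G/F/- → run G
t=5: L0/L1/L2 = G/F/- → run G
t=6: L0/L1/L2 = -/F/- → run F
t=7: L0/L1/L2 = -/F/- → run F
t=8: L0/L1/L2 = -/F/- → run F
t=9: L0/L1/L2 = -/F/- → run F
t=10: (idle)
t=11: (idle)

completion order = G, F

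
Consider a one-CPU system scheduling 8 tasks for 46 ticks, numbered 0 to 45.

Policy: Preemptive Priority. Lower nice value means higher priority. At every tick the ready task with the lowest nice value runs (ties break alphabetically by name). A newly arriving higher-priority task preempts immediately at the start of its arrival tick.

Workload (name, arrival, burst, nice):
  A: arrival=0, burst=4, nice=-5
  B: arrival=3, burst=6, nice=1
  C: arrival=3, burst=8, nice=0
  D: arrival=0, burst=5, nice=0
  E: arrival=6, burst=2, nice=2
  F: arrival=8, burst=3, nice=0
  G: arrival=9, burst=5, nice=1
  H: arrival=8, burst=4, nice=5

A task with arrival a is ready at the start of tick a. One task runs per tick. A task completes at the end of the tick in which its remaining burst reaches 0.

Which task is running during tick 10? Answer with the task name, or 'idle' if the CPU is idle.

running at tick 10 = C

t=0: ready={A,D} → run A
t=1: ready={A,D} → run A
t=2: ready={A,D} → run A
t=3: ready={A,B,C,D} → run A
t=4: ready={B,C,D} → run C
t=5: ready={B,C,D} → run C
t=6: ready={B,C,D,E} → run C
t=7: ready={B,C,D,E} → run C
t=8: ready={B,C,D,E,F,H} → run C
t=9: ready={B,C,D,E,F,G,H} → run C
t=10: ready={B,C,D,E,F,G,H} → run C
t=11: ready={B,C,D,E,F,G,H} → run C
t=12: ready={B,D,E,F,G,H} → run D
t=13: ready={B,D,E,F,G,H} → run D
t=14: ready={B,D,E,F,G,H} → run D
t=15: ready={B,D,E,F,G,H} → run D
t=16: ready={B,D,E,F,G,H} → run D
t=17: ready={B,E,F,G,H} → run F
t=18: ready={B,E,F,G,H} → run F
t=19: ready={B,E,F,G,H} → run F
t=20: ready={B,E,G,H} → run B
t=21: ready={B,E,G,H} → run B
t=22: ready={B,E,G,H} → run B
t=23: ready={B,E,G,H} → run B
t=24: ready={B,E,G,H} → run B
t=25: ready={B,E,G,H} → run B
t=26: ready={E,G,H} → run G
t=27: ready={E,G,H} → run G
t=28: ready={E,G,H} → run G
t=29: ready={E,G,H} → run G
t=30: ready={E,G,H} → run G
t=31: ready={E,H} → run E
t=32: ready={E,H} → run E
t=33: ready={H} → run H
t=34: ready={H} → run H
t=35: ready={H} → run H
t=36: ready={H} → run H
t=37: (idle)
t=38: (idle)
t=39: (idle)
t=40: (idle)
t=41: (idle)
t=42: (idle)
t=43: (idle)
t=44: (idle)
t=45: (idle)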